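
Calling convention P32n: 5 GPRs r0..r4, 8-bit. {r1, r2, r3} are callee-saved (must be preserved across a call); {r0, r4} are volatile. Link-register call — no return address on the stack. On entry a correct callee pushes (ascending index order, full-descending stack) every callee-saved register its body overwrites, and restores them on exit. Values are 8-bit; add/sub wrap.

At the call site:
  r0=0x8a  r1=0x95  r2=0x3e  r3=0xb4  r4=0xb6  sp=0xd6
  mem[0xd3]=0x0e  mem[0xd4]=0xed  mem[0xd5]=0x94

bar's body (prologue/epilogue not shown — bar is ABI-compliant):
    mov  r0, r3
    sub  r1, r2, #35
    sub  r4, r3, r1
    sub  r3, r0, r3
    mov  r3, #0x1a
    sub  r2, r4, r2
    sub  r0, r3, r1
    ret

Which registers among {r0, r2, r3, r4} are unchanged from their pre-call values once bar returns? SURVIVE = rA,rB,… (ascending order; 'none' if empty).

prologue: push r1 -> mem[0xd5]=0x95, sp=0xd5
prologue: push r2 -> mem[0xd4]=0x3e, sp=0xd4
prologue: push r3 -> mem[0xd3]=0xb4, sp=0xd3
body[0] mov  r0, r3 -> r0=0xb4
body[1] sub  r1, r2, #35 -> r1=0x1b
body[2] sub  r4, r3, r1 -> r4=0x99
body[3] sub  r3, r0, r3 -> r3=0x00
body[4] mov  r3, #0x1a -> r3=0x1a
body[5] sub  r2, r4, r2 -> r2=0x5b
body[6] sub  r0, r3, r1 -> r0=0xff
epilogue: pop r3=0xb4, sp=0xd4
epilogue: pop r2=0x3e, sp=0xd5
epilogue: pop r1=0x95, sp=0xd6
r0: caller-saved, written=True
r2: callee-saved, written=True
r3: callee-saved, written=True
r4: caller-saved, written=True

SURVIVE = r2,r3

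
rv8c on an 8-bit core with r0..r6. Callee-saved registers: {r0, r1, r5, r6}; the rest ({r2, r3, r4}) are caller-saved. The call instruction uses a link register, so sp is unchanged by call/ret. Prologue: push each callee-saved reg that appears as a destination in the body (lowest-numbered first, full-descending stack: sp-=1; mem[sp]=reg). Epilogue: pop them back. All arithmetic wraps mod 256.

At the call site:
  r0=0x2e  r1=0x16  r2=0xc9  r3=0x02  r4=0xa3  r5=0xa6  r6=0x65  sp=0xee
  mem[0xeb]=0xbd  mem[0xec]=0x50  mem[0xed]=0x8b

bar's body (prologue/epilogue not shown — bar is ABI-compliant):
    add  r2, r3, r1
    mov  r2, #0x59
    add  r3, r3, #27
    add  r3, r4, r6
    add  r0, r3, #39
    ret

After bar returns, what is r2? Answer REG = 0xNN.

REG = 0x59

prologue: push r0 → mem[0xed]=0x2e, sp=0xed
body[0] add  r2, r3, r1 → r2=0x18
body[1] mov  r2, #0x59 → r2=0x59
body[2] add  r3, r3, #27 → r3=0x1d
body[3] add  r3, r4, r6 → r3=0x08
body[4] add  r0, r3, #39 → r0=0x2f
epilogue: pop r0=0x2e, sp=0xee
r2 is caller-saved → body value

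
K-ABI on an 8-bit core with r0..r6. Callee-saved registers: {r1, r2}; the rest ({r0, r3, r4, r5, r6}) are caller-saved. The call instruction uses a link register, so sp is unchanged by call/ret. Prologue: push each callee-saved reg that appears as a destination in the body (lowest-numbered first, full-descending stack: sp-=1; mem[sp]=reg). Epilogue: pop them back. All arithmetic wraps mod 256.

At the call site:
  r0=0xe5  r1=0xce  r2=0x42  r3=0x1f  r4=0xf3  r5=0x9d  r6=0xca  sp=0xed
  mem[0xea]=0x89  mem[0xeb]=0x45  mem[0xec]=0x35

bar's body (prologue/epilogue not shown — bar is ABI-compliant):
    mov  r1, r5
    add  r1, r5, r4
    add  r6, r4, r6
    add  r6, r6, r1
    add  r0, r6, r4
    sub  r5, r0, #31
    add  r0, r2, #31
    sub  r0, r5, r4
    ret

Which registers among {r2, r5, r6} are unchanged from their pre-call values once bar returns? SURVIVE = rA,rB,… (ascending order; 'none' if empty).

prologue: push r1 -> mem[0xec]=0xce, sp=0xec
body[0] mov  r1, r5 -> r1=0x9d
body[1] add  r1, r5, r4 -> r1=0x90
body[2] add  r6, r4, r6 -> r6=0xbd
body[3] add  r6, r6, r1 -> r6=0x4d
body[4] add  r0, r6, r4 -> r0=0x40
body[5] sub  r5, r0, #31 -> r5=0x21
body[6] add  r0, r2, #31 -> r0=0x61
body[7] sub  r0, r5, r4 -> r0=0x2e
epilogue: pop r1=0xce, sp=0xed
r2: callee-saved, written=False
r5: caller-saved, written=True
r6: caller-saved, written=True

SURVIVE = r2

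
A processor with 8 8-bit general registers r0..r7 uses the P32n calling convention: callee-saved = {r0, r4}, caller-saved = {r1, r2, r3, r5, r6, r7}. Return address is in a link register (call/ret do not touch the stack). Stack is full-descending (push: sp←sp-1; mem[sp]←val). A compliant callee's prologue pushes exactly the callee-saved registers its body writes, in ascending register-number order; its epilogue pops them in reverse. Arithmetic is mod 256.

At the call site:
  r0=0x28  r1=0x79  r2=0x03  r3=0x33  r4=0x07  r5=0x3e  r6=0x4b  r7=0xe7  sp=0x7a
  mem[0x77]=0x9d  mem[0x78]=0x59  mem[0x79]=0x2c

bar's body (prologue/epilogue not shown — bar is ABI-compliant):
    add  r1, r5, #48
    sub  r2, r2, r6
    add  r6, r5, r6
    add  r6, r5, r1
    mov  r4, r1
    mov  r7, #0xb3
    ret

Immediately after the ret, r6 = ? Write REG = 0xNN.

REG = 0xac

prologue: push r4 → mem[0x79]=0x07, sp=0x79
body[0] add  r1, r5, #48 → r1=0x6e
body[1] sub  r2, r2, r6 → r2=0xb8
body[2] add  r6, r5, r6 → r6=0x89
body[3] add  r6, r5, r1 → r6=0xac
body[4] mov  r4, r1 → r4=0x6e
body[5] mov  r7, #0xb3 → r7=0xb3
epilogue: pop r4=0x07, sp=0x7a
r6 is caller-saved → body value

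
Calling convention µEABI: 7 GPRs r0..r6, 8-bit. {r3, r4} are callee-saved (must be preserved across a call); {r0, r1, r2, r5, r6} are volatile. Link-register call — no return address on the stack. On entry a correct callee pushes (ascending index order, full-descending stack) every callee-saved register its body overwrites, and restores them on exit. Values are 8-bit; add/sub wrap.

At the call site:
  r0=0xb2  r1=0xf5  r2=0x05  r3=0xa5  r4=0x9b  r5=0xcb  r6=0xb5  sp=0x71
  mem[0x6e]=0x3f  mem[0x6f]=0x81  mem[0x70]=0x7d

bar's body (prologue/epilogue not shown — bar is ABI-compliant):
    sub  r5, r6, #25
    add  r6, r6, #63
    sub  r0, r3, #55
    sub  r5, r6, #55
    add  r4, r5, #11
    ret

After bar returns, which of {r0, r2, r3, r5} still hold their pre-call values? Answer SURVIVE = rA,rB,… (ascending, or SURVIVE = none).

SURVIVE = r2,r3

prologue: push r4 → mem[0x70]=0x9b, sp=0x70
body[0] sub  r5, r6, #25 → r5=0x9c
body[1] add  r6, r6, #63 → r6=0xf4
body[2] sub  r0, r3, #55 → r0=0x6e
body[3] sub  r5, r6, #55 → r5=0xbd
body[4] add  r4, r5, #11 → r4=0xc8
epilogue: pop r4=0x9b, sp=0x71
r0: caller-saved, written=True
r2: caller-saved, written=False
r3: callee-saved, written=False
r5: caller-saved, written=True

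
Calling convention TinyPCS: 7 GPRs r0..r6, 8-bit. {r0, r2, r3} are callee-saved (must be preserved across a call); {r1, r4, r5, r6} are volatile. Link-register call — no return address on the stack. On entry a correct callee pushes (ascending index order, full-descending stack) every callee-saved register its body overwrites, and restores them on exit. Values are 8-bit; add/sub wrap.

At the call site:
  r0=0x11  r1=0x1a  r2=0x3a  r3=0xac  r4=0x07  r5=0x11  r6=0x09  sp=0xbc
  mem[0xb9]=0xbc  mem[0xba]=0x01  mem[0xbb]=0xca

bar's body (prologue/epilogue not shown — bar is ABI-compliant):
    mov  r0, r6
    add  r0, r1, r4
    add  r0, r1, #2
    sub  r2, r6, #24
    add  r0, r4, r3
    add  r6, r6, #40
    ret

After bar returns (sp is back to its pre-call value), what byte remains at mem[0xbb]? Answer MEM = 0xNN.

MEM = 0x11

prologue: push r0 → mem[0xbb]=0x11, sp=0xbb
prologue: push r2 → mem[0xba]=0x3a, sp=0xba
body[0] mov  r0, r6 → r0=0x09
body[1] add  r0, r1, r4 → r0=0x21
body[2] add  r0, r1, #2 → r0=0x1c
body[3] sub  r2, r6, #24 → r2=0xf1
body[4] add  r0, r4, r3 → r0=0xb3
body[5] add  r6, r6, #40 → r6=0x31
epilogue: pop r2=0x3a, sp=0xbb
epilogue: pop r0=0x11, sp=0xbc
prologue pushed ['r0', 'r2'] at ['0xbb', '0xba']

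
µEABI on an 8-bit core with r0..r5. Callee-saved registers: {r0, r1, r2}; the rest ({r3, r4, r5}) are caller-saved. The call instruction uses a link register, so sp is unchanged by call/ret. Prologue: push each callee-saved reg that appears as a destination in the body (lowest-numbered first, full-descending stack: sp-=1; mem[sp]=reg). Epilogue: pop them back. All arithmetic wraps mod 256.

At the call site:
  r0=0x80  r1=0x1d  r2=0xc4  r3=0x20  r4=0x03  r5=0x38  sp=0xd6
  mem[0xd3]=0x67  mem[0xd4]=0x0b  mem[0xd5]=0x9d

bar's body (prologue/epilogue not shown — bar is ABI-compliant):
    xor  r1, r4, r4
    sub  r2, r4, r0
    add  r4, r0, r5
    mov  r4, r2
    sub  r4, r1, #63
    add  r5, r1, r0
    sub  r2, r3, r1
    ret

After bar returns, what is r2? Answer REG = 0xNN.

prologue: push r1 -> mem[0xd5]=0x1d, sp=0xd5
prologue: push r2 -> mem[0xd4]=0xc4, sp=0xd4
body[0] xor  r1, r4, r4 -> r1=0x00
body[1] sub  r2, r4, r0 -> r2=0x83
body[2] add  r4, r0, r5 -> r4=0xb8
body[3] mov  r4, r2 -> r4=0x83
body[4] sub  r4, r1, #63 -> r4=0xc1
body[5] add  r5, r1, r0 -> r5=0x80
body[6] sub  r2, r3, r1 -> r2=0x20
epilogue: pop r2=0xc4, sp=0xd5
epilogue: pop r1=0x1d, sp=0xd6
r2 is callee-saved -> restored

REG = 0xc4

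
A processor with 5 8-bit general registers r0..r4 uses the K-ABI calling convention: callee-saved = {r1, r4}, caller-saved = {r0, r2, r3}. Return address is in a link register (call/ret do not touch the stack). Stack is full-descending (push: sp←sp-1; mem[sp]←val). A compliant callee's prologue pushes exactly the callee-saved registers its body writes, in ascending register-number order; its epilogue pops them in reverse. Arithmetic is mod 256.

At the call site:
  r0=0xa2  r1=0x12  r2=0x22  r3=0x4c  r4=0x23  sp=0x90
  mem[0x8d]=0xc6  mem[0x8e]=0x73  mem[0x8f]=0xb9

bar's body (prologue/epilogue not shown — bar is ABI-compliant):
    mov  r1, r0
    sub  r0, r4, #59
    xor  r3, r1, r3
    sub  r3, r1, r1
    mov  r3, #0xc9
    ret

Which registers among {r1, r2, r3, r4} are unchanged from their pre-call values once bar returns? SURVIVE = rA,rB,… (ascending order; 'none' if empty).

prologue: push r1 → mem[0x8f]=0x12, sp=0x8f
body[0] mov  r1, r0 → r1=0xa2
body[1] sub  r0, r4, #59 → r0=0xe8
body[2] xor  r3, r1, r3 → r3=0xee
body[3] sub  r3, r1, r1 → r3=0x00
body[4] mov  r3, #0xc9 → r3=0xc9
epilogue: pop r1=0x12, sp=0x90
r1: callee-saved, written=True
r2: caller-saved, written=False
r3: caller-saved, written=True
r4: callee-saved, written=False

SURVIVE = r1,r2,r4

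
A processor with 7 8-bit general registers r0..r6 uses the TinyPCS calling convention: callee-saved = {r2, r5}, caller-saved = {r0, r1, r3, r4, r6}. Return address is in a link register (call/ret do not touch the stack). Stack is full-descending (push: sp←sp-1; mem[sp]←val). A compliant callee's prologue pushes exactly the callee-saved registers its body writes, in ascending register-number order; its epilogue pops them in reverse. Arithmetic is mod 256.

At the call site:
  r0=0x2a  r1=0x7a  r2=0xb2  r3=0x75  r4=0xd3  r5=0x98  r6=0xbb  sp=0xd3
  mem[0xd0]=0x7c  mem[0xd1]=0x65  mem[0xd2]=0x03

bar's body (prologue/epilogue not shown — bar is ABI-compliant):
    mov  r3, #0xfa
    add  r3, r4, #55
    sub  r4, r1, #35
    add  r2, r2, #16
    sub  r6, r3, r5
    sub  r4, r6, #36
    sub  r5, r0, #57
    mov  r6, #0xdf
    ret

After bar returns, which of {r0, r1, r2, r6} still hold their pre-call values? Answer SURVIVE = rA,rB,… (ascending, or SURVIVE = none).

SURVIVE = r0,r1,r2

prologue: push r2 -> mem[0xd2]=0xb2, sp=0xd2
prologue: push r5 -> mem[0xd1]=0x98, sp=0xd1
body[0] mov  r3, #0xfa -> r3=0xfa
body[1] add  r3, r4, #55 -> r3=0x0a
body[2] sub  r4, r1, #35 -> r4=0x57
body[3] add  r2, r2, #16 -> r2=0xc2
body[4] sub  r6, r3, r5 -> r6=0x72
body[5] sub  r4, r6, #36 -> r4=0x4e
body[6] sub  r5, r0, #57 -> r5=0xf1
body[7] mov  r6, #0xdf -> r6=0xdf
epilogue: pop r5=0x98, sp=0xd2
epilogue: pop r2=0xb2, sp=0xd3
r0: caller-saved, written=False
r1: caller-saved, written=False
r2: callee-saved, written=True
r6: caller-saved, written=True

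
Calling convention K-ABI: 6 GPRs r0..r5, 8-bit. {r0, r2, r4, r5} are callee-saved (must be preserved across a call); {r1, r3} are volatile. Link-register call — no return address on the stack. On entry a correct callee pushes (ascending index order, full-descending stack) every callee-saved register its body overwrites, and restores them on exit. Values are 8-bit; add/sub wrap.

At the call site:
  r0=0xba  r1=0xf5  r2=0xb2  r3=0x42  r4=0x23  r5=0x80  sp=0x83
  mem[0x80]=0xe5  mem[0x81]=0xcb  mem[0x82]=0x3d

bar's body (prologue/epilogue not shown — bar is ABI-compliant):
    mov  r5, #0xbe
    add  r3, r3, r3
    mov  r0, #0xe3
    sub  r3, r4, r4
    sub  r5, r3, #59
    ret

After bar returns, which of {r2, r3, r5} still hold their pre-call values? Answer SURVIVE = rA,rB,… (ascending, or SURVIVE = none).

SURVIVE = r2,r5

prologue: push r0 → mem[0x82]=0xba, sp=0x82
prologue: push r5 → mem[0x81]=0x80, sp=0x81
body[0] mov  r5, #0xbe → r5=0xbe
body[1] add  r3, r3, r3 → r3=0x84
body[2] mov  r0, #0xe3 → r0=0xe3
body[3] sub  r3, r4, r4 → r3=0x00
body[4] sub  r5, r3, #59 → r5=0xc5
epilogue: pop r5=0x80, sp=0x82
epilogue: pop r0=0xba, sp=0x83
r2: callee-saved, written=False
r3: caller-saved, written=True
r5: callee-saved, written=True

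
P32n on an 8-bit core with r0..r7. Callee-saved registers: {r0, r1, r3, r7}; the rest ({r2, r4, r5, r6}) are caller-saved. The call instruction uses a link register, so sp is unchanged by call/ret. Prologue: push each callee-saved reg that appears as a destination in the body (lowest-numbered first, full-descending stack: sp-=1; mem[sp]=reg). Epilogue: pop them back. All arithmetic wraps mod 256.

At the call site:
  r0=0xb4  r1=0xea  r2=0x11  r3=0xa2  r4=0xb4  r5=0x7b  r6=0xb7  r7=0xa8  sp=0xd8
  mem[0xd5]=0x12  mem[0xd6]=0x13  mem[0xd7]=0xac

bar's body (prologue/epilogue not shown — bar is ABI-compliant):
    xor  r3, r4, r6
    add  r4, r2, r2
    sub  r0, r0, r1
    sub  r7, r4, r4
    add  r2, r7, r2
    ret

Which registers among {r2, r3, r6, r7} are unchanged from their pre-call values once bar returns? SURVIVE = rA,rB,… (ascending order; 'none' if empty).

prologue: push r0 → mem[0xd7]=0xb4, sp=0xd7
prologue: push r3 → mem[0xd6]=0xa2, sp=0xd6
prologue: push r7 → mem[0xd5]=0xa8, sp=0xd5
body[0] xor  r3, r4, r6 → r3=0x03
body[1] add  r4, r2, r2 → r4=0x22
body[2] sub  r0, r0, r1 → r0=0xca
body[3] sub  r7, r4, r4 → r7=0x00
body[4] add  r2, r7, r2 → r2=0x11
epilogue: pop r7=0xa8, sp=0xd6
epilogue: pop r3=0xa2, sp=0xd7
epilogue: pop r0=0xb4, sp=0xd8
r2: caller-saved, written=True
r3: callee-saved, written=True
r6: caller-saved, written=False
r7: callee-saved, written=True

SURVIVE = r2,r3,r6,r7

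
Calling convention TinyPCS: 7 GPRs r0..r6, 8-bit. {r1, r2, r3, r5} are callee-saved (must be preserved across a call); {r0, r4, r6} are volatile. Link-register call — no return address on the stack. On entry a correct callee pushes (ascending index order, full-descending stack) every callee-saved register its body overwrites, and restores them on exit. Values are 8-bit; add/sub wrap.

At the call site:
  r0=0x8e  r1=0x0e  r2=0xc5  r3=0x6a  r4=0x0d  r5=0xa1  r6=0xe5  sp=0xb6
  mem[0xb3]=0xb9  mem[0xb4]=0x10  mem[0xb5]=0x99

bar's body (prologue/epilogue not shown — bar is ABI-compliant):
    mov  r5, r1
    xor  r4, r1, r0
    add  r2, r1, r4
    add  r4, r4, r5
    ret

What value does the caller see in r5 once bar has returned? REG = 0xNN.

prologue: push r2 -> mem[0xb5]=0xc5, sp=0xb5
prologue: push r5 -> mem[0xb4]=0xa1, sp=0xb4
body[0] mov  r5, r1 -> r5=0x0e
body[1] xor  r4, r1, r0 -> r4=0x80
body[2] add  r2, r1, r4 -> r2=0x8e
body[3] add  r4, r4, r5 -> r4=0x8e
epilogue: pop r5=0xa1, sp=0xb5
epilogue: pop r2=0xc5, sp=0xb6
r5 is callee-saved -> restored

REG = 0xa1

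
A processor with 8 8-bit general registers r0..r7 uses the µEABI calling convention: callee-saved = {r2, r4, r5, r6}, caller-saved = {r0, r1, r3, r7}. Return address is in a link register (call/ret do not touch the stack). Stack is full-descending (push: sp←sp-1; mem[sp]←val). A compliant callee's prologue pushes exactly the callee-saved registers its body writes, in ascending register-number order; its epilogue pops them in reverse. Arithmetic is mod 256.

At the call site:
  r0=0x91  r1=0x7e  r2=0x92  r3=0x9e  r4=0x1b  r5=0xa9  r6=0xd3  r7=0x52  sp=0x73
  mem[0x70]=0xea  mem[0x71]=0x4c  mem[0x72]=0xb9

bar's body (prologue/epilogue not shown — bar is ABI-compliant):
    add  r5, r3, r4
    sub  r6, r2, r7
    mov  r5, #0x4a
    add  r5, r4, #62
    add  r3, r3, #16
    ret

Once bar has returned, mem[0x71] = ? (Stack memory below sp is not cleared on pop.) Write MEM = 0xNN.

prologue: push r5 → mem[0x72]=0xa9, sp=0x72
prologue: push r6 → mem[0x71]=0xd3, sp=0x71
body[0] add  r5, r3, r4 → r5=0xb9
body[1] sub  r6, r2, r7 → r6=0x40
body[2] mov  r5, #0x4a → r5=0x4a
body[3] add  r5, r4, #62 → r5=0x59
body[4] add  r3, r3, #16 → r3=0xae
epilogue: pop r6=0xd3, sp=0x72
epilogue: pop r5=0xa9, sp=0x73
prologue pushed ['r5', 'r6'] at ['0x72', '0x71']

MEM = 0xd3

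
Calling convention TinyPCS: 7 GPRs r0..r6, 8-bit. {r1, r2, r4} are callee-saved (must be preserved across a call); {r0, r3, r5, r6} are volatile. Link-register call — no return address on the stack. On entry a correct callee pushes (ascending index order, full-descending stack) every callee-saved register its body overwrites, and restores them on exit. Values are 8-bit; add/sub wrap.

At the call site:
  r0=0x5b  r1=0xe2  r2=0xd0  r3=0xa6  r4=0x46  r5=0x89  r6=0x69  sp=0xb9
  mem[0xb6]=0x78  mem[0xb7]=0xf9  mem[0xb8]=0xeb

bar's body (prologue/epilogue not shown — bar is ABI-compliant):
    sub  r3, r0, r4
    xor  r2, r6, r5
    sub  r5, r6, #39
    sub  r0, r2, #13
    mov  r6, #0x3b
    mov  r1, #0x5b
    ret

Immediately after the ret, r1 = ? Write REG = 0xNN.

prologue: push r1 -> mem[0xb8]=0xe2, sp=0xb8
prologue: push r2 -> mem[0xb7]=0xd0, sp=0xb7
body[0] sub  r3, r0, r4 -> r3=0x15
body[1] xor  r2, r6, r5 -> r2=0xe0
body[2] sub  r5, r6, #39 -> r5=0x42
body[3] sub  r0, r2, #13 -> r0=0xd3
body[4] mov  r6, #0x3b -> r6=0x3b
body[5] mov  r1, #0x5b -> r1=0x5b
epilogue: pop r2=0xd0, sp=0xb8
epilogue: pop r1=0xe2, sp=0xb9
r1 is callee-saved -> restored

REG = 0xe2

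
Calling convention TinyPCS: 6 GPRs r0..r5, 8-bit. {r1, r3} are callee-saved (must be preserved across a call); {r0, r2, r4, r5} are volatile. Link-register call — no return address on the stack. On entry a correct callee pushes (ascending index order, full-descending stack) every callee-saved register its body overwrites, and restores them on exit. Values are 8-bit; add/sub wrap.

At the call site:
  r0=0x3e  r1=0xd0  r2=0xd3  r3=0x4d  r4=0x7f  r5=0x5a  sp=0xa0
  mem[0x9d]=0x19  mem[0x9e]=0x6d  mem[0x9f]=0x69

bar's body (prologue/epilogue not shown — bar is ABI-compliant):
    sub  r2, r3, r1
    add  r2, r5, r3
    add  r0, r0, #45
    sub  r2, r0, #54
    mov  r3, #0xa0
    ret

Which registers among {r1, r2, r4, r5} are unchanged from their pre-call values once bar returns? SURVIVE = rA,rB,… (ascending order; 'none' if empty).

prologue: push r3 → mem[0x9f]=0x4d, sp=0x9f
body[0] sub  r2, r3, r1 → r2=0x7d
body[1] add  r2, r5, r3 → r2=0xa7
body[2] add  r0, r0, #45 → r0=0x6b
body[3] sub  r2, r0, #54 → r2=0x35
body[4] mov  r3, #0xa0 → r3=0xa0
epilogue: pop r3=0x4d, sp=0xa0
r1: callee-saved, written=False
r2: caller-saved, written=True
r4: caller-saved, written=False
r5: caller-saved, written=False

SURVIVE = r1,r4,r5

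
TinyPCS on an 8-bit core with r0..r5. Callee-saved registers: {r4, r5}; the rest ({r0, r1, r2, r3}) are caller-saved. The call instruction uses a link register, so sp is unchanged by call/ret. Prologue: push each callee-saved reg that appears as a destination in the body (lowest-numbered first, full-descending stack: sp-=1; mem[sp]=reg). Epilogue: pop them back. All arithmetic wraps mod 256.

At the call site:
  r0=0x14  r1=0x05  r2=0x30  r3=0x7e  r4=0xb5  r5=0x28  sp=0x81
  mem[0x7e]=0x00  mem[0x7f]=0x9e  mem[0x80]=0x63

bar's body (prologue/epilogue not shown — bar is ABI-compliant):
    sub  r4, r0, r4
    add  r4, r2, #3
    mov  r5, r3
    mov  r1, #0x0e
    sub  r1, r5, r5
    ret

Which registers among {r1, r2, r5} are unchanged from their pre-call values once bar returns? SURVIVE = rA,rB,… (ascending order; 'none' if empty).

SURVIVE = r2,r5

prologue: push r4 → mem[0x80]=0xb5, sp=0x80
prologue: push r5 → mem[0x7f]=0x28, sp=0x7f
body[0] sub  r4, r0, r4 → r4=0x5f
body[1] add  r4, r2, #3 → r4=0x33
body[2] mov  r5, r3 → r5=0x7e
body[3] mov  r1, #0x0e → r1=0x0e
body[4] sub  r1, r5, r5 → r1=0x00
epilogue: pop r5=0x28, sp=0x80
epilogue: pop r4=0xb5, sp=0x81
r1: caller-saved, written=True
r2: caller-saved, written=False
r5: callee-saved, written=True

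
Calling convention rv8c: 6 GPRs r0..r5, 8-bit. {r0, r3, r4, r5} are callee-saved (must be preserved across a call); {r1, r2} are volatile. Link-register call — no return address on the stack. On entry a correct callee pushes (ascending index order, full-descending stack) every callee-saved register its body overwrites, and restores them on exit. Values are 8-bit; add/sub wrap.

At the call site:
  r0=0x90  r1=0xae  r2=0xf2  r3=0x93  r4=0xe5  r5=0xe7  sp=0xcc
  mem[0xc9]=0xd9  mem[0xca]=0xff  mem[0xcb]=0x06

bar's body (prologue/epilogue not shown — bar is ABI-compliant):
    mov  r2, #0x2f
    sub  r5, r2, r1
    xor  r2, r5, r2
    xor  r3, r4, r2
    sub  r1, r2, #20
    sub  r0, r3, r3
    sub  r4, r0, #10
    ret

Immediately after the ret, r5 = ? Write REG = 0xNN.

REG = 0xe7

prologue: push r0 → mem[0xcb]=0x90, sp=0xcb
prologue: push r3 → mem[0xca]=0x93, sp=0xca
prologue: push r4 → mem[0xc9]=0xe5, sp=0xc9
prologue: push r5 → mem[0xc8]=0xe7, sp=0xc8
body[0] mov  r2, #0x2f → r2=0x2f
body[1] sub  r5, r2, r1 → r5=0x81
body[2] xor  r2, r5, r2 → r2=0xae
body[3] xor  r3, r4, r2 → r3=0x4b
body[4] sub  r1, r2, #20 → r1=0x9a
body[5] sub  r0, r3, r3 → r0=0x00
body[6] sub  r4, r0, #10 → r4=0xf6
epilogue: pop r5=0xe7, sp=0xc9
epilogue: pop r4=0xe5, sp=0xca
epilogue: pop r3=0x93, sp=0xcb
epilogue: pop r0=0x90, sp=0xcc
r5 is callee-saved → restored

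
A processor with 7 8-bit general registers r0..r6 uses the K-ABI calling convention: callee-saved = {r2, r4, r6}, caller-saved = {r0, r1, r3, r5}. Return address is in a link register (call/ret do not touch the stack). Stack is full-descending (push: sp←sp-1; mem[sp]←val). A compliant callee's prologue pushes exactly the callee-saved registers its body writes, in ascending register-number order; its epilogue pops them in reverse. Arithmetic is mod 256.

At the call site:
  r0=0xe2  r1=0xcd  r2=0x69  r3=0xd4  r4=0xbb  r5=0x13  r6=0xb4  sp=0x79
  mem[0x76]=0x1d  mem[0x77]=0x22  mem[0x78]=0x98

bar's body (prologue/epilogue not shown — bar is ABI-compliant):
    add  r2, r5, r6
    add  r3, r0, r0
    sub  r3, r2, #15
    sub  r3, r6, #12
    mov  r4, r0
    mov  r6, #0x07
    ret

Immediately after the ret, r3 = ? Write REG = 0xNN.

prologue: push r2 -> mem[0x78]=0x69, sp=0x78
prologue: push r4 -> mem[0x77]=0xbb, sp=0x77
prologue: push r6 -> mem[0x76]=0xb4, sp=0x76
body[0] add  r2, r5, r6 -> r2=0xc7
body[1] add  r3, r0, r0 -> r3=0xc4
body[2] sub  r3, r2, #15 -> r3=0xb8
body[3] sub  r3, r6, #12 -> r3=0xa8
body[4] mov  r4, r0 -> r4=0xe2
body[5] mov  r6, #0x07 -> r6=0x07
epilogue: pop r6=0xb4, sp=0x77
epilogue: pop r4=0xbb, sp=0x78
epilogue: pop r2=0x69, sp=0x79
r3 is caller-saved -> body value

REG = 0xa8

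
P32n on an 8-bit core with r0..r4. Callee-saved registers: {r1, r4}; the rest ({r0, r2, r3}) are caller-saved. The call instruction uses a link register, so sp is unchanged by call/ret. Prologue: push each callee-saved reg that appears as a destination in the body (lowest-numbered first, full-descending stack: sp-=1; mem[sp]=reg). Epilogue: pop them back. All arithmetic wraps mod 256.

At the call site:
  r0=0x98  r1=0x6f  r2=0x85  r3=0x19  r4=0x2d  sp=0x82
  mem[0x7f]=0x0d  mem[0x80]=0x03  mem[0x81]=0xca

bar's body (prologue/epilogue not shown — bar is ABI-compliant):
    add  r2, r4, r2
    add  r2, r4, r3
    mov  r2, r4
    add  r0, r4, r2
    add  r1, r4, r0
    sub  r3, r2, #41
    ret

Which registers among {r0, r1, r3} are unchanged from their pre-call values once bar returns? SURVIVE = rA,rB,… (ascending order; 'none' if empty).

prologue: push r1 -> mem[0x81]=0x6f, sp=0x81
body[0] add  r2, r4, r2 -> r2=0xb2
body[1] add  r2, r4, r3 -> r2=0x46
body[2] mov  r2, r4 -> r2=0x2d
body[3] add  r0, r4, r2 -> r0=0x5a
body[4] add  r1, r4, r0 -> r1=0x87
body[5] sub  r3, r2, #41 -> r3=0x04
epilogue: pop r1=0x6f, sp=0x82
r0: caller-saved, written=True
r1: callee-saved, written=True
r3: caller-saved, written=True

SURVIVE = r1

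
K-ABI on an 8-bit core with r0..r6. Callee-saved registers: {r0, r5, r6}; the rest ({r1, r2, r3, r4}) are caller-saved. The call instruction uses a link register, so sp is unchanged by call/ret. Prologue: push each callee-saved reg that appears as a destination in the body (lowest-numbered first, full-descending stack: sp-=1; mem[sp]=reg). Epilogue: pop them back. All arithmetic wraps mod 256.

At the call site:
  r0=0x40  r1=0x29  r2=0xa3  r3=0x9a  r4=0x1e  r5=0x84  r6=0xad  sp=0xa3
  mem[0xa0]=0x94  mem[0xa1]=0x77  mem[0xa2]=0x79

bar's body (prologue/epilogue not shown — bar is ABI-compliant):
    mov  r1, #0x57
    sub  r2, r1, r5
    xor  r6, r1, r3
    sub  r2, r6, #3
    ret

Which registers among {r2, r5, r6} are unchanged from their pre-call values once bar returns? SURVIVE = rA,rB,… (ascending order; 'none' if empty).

prologue: push r6 → mem[0xa2]=0xad, sp=0xa2
body[0] mov  r1, #0x57 → r1=0x57
body[1] sub  r2, r1, r5 → r2=0xd3
body[2] xor  r6, r1, r3 → r6=0xcd
body[3] sub  r2, r6, #3 → r2=0xca
epilogue: pop r6=0xad, sp=0xa3
r2: caller-saved, written=True
r5: callee-saved, written=False
r6: callee-saved, written=True

SURVIVE = r5,r6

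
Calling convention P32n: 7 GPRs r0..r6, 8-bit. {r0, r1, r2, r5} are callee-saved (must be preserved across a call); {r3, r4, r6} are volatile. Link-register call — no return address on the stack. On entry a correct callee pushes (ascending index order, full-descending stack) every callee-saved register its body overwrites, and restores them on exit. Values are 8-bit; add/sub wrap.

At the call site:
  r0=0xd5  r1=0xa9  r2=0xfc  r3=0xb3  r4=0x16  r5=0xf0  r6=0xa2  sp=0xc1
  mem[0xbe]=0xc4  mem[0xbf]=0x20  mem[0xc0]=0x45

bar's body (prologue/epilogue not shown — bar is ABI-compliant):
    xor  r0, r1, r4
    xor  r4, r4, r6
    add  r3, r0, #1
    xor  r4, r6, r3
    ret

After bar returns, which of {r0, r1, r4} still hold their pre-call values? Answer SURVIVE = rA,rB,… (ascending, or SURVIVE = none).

prologue: push r0 -> mem[0xc0]=0xd5, sp=0xc0
body[0] xor  r0, r1, r4 -> r0=0xbf
body[1] xor  r4, r4, r6 -> r4=0xb4
body[2] add  r3, r0, #1 -> r3=0xc0
body[3] xor  r4, r6, r3 -> r4=0x62
epilogue: pop r0=0xd5, sp=0xc1
r0: callee-saved, written=True
r1: callee-saved, written=False
r4: caller-saved, written=True

SURVIVE = r0,r1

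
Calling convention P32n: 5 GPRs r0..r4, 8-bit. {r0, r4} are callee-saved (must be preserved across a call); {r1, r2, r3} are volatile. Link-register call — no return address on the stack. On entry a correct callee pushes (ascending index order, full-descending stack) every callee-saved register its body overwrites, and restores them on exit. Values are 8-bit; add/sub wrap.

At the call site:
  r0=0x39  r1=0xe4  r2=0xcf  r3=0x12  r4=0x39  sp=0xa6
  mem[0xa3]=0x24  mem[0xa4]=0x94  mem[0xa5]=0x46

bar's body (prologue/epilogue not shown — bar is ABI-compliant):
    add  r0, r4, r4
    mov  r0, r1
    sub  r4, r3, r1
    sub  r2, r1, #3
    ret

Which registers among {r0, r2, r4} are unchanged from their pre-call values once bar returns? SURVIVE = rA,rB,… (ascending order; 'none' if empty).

prologue: push r0 → mem[0xa5]=0x39, sp=0xa5
prologue: push r4 → mem[0xa4]=0x39, sp=0xa4
body[0] add  r0, r4, r4 → r0=0x72
body[1] mov  r0, r1 → r0=0xe4
body[2] sub  r4, r3, r1 → r4=0x2e
body[3] sub  r2, r1, #3 → r2=0xe1
epilogue: pop r4=0x39, sp=0xa5
epilogue: pop r0=0x39, sp=0xa6
r0: callee-saved, written=True
r2: caller-saved, written=True
r4: callee-saved, written=True

SURVIVE = r0,r4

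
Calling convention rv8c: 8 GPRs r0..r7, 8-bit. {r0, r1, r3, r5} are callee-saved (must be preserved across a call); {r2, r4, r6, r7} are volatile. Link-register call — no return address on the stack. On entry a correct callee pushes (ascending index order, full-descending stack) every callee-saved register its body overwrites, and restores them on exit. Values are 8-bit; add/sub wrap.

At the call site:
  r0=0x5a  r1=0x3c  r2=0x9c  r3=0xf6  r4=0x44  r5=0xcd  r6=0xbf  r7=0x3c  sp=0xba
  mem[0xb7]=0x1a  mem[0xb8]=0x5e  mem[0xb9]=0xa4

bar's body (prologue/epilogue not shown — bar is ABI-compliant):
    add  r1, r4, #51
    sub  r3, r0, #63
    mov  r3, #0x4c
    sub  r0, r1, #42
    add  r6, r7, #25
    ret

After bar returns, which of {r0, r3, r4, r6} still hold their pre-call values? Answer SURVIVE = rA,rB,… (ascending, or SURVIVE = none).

prologue: push r0 -> mem[0xb9]=0x5a, sp=0xb9
prologue: push r1 -> mem[0xb8]=0x3c, sp=0xb8
prologue: push r3 -> mem[0xb7]=0xf6, sp=0xb7
body[0] add  r1, r4, #51 -> r1=0x77
body[1] sub  r3, r0, #63 -> r3=0x1b
body[2] mov  r3, #0x4c -> r3=0x4c
body[3] sub  r0, r1, #42 -> r0=0x4d
body[4] add  r6, r7, #25 -> r6=0x55
epilogue: pop r3=0xf6, sp=0xb8
epilogue: pop r1=0x3c, sp=0xb9
epilogue: pop r0=0x5a, sp=0xba
r0: callee-saved, written=True
r3: callee-saved, written=True
r4: caller-saved, written=False
r6: caller-saved, written=True

SURVIVE = r0,r3,r4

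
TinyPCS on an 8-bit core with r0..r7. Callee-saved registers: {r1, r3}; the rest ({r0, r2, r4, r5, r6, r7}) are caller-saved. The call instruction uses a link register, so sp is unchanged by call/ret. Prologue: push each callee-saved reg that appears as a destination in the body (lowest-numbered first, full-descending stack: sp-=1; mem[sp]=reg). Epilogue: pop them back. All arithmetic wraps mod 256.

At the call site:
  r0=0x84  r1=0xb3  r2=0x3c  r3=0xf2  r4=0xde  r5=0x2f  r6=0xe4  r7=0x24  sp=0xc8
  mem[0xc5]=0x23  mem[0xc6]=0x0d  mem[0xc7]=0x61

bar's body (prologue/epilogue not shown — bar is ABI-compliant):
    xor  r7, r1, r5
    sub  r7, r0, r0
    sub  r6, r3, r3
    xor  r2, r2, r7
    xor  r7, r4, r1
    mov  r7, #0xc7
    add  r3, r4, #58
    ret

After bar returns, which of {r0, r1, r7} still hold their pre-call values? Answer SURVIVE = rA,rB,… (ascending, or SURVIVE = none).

SURVIVE = r0,r1

prologue: push r3 -> mem[0xc7]=0xf2, sp=0xc7
body[0] xor  r7, r1, r5 -> r7=0x9c
body[1] sub  r7, r0, r0 -> r7=0x00
body[2] sub  r6, r3, r3 -> r6=0x00
body[3] xor  r2, r2, r7 -> r2=0x3c
body[4] xor  r7, r4, r1 -> r7=0x6d
body[5] mov  r7, #0xc7 -> r7=0xc7
body[6] add  r3, r4, #58 -> r3=0x18
epilogue: pop r3=0xf2, sp=0xc8
r0: caller-saved, written=False
r1: callee-saved, written=False
r7: caller-saved, written=True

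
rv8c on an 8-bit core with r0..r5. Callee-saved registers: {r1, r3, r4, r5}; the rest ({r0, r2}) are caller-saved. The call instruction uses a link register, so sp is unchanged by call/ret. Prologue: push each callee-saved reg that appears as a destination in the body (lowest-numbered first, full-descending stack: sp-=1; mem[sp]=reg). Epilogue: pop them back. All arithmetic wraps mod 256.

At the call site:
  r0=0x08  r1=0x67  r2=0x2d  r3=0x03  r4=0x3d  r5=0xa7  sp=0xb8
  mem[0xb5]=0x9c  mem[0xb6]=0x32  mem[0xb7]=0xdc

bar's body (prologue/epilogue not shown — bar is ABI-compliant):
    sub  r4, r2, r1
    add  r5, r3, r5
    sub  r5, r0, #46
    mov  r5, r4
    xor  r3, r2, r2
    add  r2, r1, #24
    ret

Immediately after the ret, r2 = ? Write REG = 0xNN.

prologue: push r3 → mem[0xb7]=0x03, sp=0xb7
prologue: push r4 → mem[0xb6]=0x3d, sp=0xb6
prologue: push r5 → mem[0xb5]=0xa7, sp=0xb5
body[0] sub  r4, r2, r1 → r4=0xc6
body[1] add  r5, r3, r5 → r5=0xaa
body[2] sub  r5, r0, #46 → r5=0xda
body[3] mov  r5, r4 → r5=0xc6
body[4] xor  r3, r2, r2 → r3=0x00
body[5] add  r2, r1, #24 → r2=0x7f
epilogue: pop r5=0xa7, sp=0xb6
epilogue: pop r4=0x3d, sp=0xb7
epilogue: pop r3=0x03, sp=0xb8
r2 is caller-saved → body value

REG = 0x7f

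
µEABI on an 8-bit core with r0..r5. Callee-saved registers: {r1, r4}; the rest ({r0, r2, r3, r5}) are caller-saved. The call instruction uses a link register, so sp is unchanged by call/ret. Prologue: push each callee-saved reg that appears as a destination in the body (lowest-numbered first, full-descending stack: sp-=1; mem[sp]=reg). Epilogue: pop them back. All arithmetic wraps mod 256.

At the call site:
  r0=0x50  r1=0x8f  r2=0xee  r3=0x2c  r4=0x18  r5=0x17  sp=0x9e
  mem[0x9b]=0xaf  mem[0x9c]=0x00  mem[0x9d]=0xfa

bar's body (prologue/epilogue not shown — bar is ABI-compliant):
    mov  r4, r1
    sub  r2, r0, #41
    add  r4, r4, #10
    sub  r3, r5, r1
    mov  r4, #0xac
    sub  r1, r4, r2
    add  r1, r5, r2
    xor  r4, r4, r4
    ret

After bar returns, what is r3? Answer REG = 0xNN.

REG = 0x88

prologue: push r1 → mem[0x9d]=0x8f, sp=0x9d
prologue: push r4 → mem[0x9c]=0x18, sp=0x9c
body[0] mov  r4, r1 → r4=0x8f
body[1] sub  r2, r0, #41 → r2=0x27
body[2] add  r4, r4, #10 → r4=0x99
body[3] sub  r3, r5, r1 → r3=0x88
body[4] mov  r4, #0xac → r4=0xac
body[5] sub  r1, r4, r2 → r1=0x85
body[6] add  r1, r5, r2 → r1=0x3e
body[7] xor  r4, r4, r4 → r4=0x00
epilogue: pop r4=0x18, sp=0x9d
epilogue: pop r1=0x8f, sp=0x9e
r3 is caller-saved → body value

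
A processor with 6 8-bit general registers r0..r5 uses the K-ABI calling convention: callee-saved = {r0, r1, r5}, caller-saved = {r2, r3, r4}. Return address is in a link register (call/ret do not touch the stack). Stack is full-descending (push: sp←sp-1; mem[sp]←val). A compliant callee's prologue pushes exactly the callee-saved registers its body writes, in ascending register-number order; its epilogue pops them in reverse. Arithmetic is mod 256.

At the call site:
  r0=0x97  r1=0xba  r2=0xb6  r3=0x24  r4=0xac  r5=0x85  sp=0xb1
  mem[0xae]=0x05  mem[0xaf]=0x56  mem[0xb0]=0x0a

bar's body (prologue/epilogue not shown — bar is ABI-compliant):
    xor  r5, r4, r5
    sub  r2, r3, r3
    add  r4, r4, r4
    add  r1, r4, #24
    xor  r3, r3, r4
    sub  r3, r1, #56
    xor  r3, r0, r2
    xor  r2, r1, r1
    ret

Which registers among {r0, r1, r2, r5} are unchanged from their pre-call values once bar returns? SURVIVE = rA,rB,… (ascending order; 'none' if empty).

prologue: push r1 → mem[0xb0]=0xba, sp=0xb0
prologue: push r5 → mem[0xaf]=0x85, sp=0xaf
body[0] xor  r5, r4, r5 → r5=0x29
body[1] sub  r2, r3, r3 → r2=0x00
body[2] add  r4, r4, r4 → r4=0x58
body[3] add  r1, r4, #24 → r1=0x70
body[4] xor  r3, r3, r4 → r3=0x7c
body[5] sub  r3, r1, #56 → r3=0x38
body[6] xor  r3, r0, r2 → r3=0x97
body[7] xor  r2, r1, r1 → r2=0x00
epilogue: pop r5=0x85, sp=0xb0
epilogue: pop r1=0xba, sp=0xb1
r0: callee-saved, written=False
r1: callee-saved, written=True
r2: caller-saved, written=True
r5: callee-saved, written=True

SURVIVE = r0,r1,r5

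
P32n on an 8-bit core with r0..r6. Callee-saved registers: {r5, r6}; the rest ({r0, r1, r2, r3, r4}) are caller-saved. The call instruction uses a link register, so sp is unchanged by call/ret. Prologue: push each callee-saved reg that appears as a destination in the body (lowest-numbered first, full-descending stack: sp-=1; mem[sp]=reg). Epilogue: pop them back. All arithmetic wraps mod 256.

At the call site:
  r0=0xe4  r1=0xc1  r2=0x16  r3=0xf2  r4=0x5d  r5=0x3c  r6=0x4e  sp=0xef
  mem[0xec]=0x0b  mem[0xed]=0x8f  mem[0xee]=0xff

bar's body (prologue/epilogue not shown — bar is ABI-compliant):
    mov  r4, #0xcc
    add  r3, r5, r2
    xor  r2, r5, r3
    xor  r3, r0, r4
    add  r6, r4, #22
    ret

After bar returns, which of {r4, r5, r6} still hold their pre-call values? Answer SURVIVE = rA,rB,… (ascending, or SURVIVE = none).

SURVIVE = r5,r6

prologue: push r6 -> mem[0xee]=0x4e, sp=0xee
body[0] mov  r4, #0xcc -> r4=0xcc
body[1] add  r3, r5, r2 -> r3=0x52
body[2] xor  r2, r5, r3 -> r2=0x6e
body[3] xor  r3, r0, r4 -> r3=0x28
body[4] add  r6, r4, #22 -> r6=0xe2
epilogue: pop r6=0x4e, sp=0xef
r4: caller-saved, written=True
r5: callee-saved, written=False
r6: callee-saved, written=True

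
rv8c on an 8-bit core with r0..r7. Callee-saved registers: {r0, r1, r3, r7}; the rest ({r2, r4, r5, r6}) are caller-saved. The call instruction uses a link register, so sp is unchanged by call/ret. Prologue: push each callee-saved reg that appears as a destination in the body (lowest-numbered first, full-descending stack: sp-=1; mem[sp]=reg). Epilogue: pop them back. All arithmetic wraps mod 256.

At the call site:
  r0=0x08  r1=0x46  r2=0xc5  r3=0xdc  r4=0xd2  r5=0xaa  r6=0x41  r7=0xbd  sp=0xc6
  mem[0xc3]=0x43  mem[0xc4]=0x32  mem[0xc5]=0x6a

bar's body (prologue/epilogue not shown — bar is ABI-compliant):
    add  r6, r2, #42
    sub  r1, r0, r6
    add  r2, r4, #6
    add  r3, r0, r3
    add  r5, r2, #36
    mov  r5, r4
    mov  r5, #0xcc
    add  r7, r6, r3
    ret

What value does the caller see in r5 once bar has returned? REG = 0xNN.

REG = 0xcc

prologue: push r1 → mem[0xc5]=0x46, sp=0xc5
prologue: push r3 → mem[0xc4]=0xdc, sp=0xc4
prologue: push r7 → mem[0xc3]=0xbd, sp=0xc3
body[0] add  r6, r2, #42 → r6=0xef
body[1] sub  r1, r0, r6 → r1=0x19
body[2] add  r2, r4, #6 → r2=0xd8
body[3] add  r3, r0, r3 → r3=0xe4
body[4] add  r5, r2, #36 → r5=0xfc
body[5] mov  r5, r4 → r5=0xd2
body[6] mov  r5, #0xcc → r5=0xcc
body[7] add  r7, r6, r3 → r7=0xd3
epilogue: pop r7=0xbd, sp=0xc4
epilogue: pop r3=0xdc, sp=0xc5
epilogue: pop r1=0x46, sp=0xc6
r5 is caller-saved → body value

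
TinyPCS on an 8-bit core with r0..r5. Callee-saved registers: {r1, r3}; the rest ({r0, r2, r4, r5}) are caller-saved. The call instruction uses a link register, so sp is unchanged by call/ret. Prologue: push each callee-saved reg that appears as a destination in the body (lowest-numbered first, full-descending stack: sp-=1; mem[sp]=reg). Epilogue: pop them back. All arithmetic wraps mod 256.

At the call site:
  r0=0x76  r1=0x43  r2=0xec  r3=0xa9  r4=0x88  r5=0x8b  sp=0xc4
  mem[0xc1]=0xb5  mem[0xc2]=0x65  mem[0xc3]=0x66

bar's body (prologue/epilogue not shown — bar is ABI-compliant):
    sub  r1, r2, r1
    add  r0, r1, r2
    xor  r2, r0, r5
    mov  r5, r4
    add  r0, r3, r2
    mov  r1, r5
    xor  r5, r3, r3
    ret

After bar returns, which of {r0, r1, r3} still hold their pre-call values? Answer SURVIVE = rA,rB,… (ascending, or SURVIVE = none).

prologue: push r1 → mem[0xc3]=0x43, sp=0xc3
body[0] sub  r1, r2, r1 → r1=0xa9
body[1] add  r0, r1, r2 → r0=0x95
body[2] xor  r2, r0, r5 → r2=0x1e
body[3] mov  r5, r4 → r5=0x88
body[4] add  r0, r3, r2 → r0=0xc7
body[5] mov  r1, r5 → r1=0x88
body[6] xor  r5, r3, r3 → r5=0x00
epilogue: pop r1=0x43, sp=0xc4
r0: caller-saved, written=True
r1: callee-saved, written=True
r3: callee-saved, written=False

SURVIVE = r1,r3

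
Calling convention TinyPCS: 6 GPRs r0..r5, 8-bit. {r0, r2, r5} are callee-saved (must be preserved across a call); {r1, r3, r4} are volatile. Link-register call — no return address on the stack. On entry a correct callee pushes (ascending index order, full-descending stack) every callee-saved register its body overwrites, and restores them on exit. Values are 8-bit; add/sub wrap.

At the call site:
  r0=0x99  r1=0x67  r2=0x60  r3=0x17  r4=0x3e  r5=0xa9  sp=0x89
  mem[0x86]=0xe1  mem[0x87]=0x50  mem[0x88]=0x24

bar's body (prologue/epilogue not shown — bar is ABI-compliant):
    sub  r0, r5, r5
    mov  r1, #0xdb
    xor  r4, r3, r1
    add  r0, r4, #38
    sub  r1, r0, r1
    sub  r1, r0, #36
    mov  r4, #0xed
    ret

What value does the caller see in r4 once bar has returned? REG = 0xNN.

prologue: push r0 → mem[0x88]=0x99, sp=0x88
body[0] sub  r0, r5, r5 → r0=0x00
body[1] mov  r1, #0xdb → r1=0xdb
body[2] xor  r4, r3, r1 → r4=0xcc
body[3] add  r0, r4, #38 → r0=0xf2
body[4] sub  r1, r0, r1 → r1=0x17
body[5] sub  r1, r0, #36 → r1=0xce
body[6] mov  r4, #0xed → r4=0xed
epilogue: pop r0=0x99, sp=0x89
r4 is caller-saved → body value

REG = 0xed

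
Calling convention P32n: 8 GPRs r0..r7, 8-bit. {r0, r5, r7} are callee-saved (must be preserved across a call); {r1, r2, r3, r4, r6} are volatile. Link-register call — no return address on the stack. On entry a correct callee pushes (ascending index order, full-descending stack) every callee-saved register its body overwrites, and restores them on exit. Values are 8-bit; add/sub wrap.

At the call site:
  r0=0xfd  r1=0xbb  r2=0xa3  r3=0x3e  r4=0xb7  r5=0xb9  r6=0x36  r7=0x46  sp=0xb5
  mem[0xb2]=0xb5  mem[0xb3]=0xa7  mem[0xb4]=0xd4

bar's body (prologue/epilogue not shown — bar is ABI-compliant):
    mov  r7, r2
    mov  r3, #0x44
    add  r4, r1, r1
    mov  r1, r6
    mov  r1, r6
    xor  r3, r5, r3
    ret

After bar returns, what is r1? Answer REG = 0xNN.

REG = 0x36

prologue: push r7 -> mem[0xb4]=0x46, sp=0xb4
body[0] mov  r7, r2 -> r7=0xa3
body[1] mov  r3, #0x44 -> r3=0x44
body[2] add  r4, r1, r1 -> r4=0x76
body[3] mov  r1, r6 -> r1=0x36
body[4] mov  r1, r6 -> r1=0x36
body[5] xor  r3, r5, r3 -> r3=0xfd
epilogue: pop r7=0x46, sp=0xb5
r1 is caller-saved -> body value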